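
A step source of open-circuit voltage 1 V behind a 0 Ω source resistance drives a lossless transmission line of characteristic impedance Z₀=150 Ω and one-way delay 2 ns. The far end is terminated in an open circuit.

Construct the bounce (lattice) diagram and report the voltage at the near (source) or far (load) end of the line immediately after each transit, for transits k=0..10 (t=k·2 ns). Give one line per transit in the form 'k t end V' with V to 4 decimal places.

0 0 source 1.0000
1 2 load 2.0000
2 4 source 1.0000
3 6 load 0.0000
4 8 source 1.0000
5 10 load 2.0000
6 12 source 1.0000
7 14 load 0.0000
8 16 source 1.0000
9 18 load 2.0000
10 20 source 1.0000

Γ_L=1.000000, Γ_S=-1.000000; launch V₁=1·150/150=1.000000
k=0 src: V=1.0000
k=1 load: inc=1.000000, refl=1.000000·1.000000=1.0000; V=0.000000+1.000000+1.000000=2.0000
k=2 src: inc=1.000000, refl=1.000000·-1.000000=-1.0000; V=1.000000+1.000000+-1.000000=1.0000
k=3 load: inc=-1.000000, refl=-1.000000·1.000000=-1.0000; V=2.000000+-1.000000+-1.000000=0.0000
k=4 src: inc=-1.000000, refl=-1.000000·-1.000000=1.0000; V=1.000000+-1.000000+1.000000=1.0000
k=5 load: inc=1.000000, refl=1.000000·1.000000=1.0000; V=0.000000+1.000000+1.000000=2.0000
k=6 src: inc=1.000000, refl=1.000000·-1.000000=-1.0000; V=1.000000+1.000000+-1.000000=1.0000
k=7 load: inc=-1.000000, refl=-1.000000·1.000000=-1.0000; V=2.000000+-1.000000+-1.000000=0.0000
k=8 src: inc=-1.000000, refl=-1.000000·-1.000000=1.0000; V=1.000000+-1.000000+1.000000=1.0000
k=9 load: inc=1.000000, refl=1.000000·1.000000=1.0000; V=0.000000+1.000000+1.000000=2.0000
k=10 src: inc=1.000000, refl=1.000000·-1.000000=-1.0000; V=1.000000+1.000000+-1.000000=1.0000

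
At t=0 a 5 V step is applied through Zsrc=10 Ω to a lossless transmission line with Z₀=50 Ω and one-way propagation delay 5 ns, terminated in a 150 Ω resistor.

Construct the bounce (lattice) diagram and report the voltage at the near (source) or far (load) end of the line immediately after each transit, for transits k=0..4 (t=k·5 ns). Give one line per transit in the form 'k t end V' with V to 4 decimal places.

Γ_L=0.500000, Γ_S=-0.666667; launch V₁=5·50/60=4.166667
k=0 src: V=4.1667
k=1 load: inc=4.166667, refl=4.166667·0.500000=2.0833; V=0.000000+4.166667+2.083333=6.2500
k=2 src: inc=2.083333, refl=2.083333·-0.666667=-1.3889; V=4.166667+2.083333+-1.388889=4.8611
k=3 load: inc=-1.388889, refl=-1.388889·0.500000=-0.6944; V=6.250000+-1.388889+-0.694444=4.1667
k=4 src: inc=-0.694444, refl=-0.694444·-0.666667=0.4630; V=4.861111+-0.694444+0.462963=4.6296

0 0 source 4.1667
1 5 load 6.2500
2 10 source 4.8611
3 15 load 4.1667
4 20 source 4.6296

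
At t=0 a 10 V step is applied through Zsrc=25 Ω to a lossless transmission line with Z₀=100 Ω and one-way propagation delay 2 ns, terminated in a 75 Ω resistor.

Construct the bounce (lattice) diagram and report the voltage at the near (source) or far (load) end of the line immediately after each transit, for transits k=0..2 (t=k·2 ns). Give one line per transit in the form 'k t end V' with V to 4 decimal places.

Γ_L=-0.142857, Γ_S=-0.600000; launch V₁=10·100/125=8.000000
k=0 src: V=8.0000
k=1 load: inc=8.000000, refl=8.000000·-0.142857=-1.1429; V=0.000000+8.000000+-1.142857=6.8571
k=2 src: inc=-1.142857, refl=-1.142857·-0.600000=0.6857; V=8.000000+-1.142857+0.685714=7.5429

0 0 source 8.0000
1 2 load 6.8571
2 4 source 7.5429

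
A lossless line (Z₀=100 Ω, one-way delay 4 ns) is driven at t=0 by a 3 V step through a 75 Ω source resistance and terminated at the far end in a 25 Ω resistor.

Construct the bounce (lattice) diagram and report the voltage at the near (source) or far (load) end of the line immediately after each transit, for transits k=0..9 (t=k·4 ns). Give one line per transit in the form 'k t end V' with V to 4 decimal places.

Γ_L=-0.600000, Γ_S=-0.142857; launch V₁=3·100/175=1.714286
k=0 src: V=1.7143
k=1 load: inc=1.714286, refl=1.714286·-0.600000=-1.0286; V=0.000000+1.714286+-1.028571=0.6857
k=2 src: inc=-1.028571, refl=-1.028571·-0.142857=0.1469; V=1.714286+-1.028571+0.146939=0.8327
k=3 load: inc=0.146939, refl=0.146939·-0.600000=-0.0882; V=0.685714+0.146939+-0.088163=0.7445
k=4 src: inc=-0.088163, refl=-0.088163·-0.142857=0.0126; V=0.832653+-0.088163+0.012595=0.7571
k=5 load: inc=0.012595, refl=0.012595·-0.600000=-0.0076; V=0.744490+0.012595+-0.007557=0.7495
k=6 src: inc=-0.007557, refl=-0.007557·-0.142857=0.0011; V=0.757085+-0.007557+0.001080=0.7506
k=7 load: inc=0.001080, refl=0.001080·-0.600000=-0.0006; V=0.749528+0.001080+-0.000648=0.7500
k=8 src: inc=-0.000648, refl=-0.000648·-0.142857=0.0001; V=0.750607+-0.000648+0.000093=0.7501
k=9 load: inc=0.000093, refl=0.000093·-0.600000=-0.0001; V=0.749960+0.000093+-0.000056=0.7500

0 0 source 1.7143
1 4 load 0.6857
2 8 source 0.8327
3 12 load 0.7445
4 16 source 0.7571
5 20 load 0.7495
6 24 source 0.7506
7 28 load 0.7500
8 32 source 0.7501
9 36 load 0.7500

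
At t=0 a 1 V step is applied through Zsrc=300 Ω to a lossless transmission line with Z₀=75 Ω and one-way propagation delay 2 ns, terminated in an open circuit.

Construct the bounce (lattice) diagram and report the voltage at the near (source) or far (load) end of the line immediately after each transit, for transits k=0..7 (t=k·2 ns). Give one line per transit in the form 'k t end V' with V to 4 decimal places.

0 0 source 0.2000
1 2 load 0.4000
2 4 source 0.5200
3 6 load 0.6400
4 8 source 0.7120
5 10 load 0.7840
6 12 source 0.8272
7 14 load 0.8704

Γ_L=1.000000, Γ_S=0.600000; launch V₁=1·75/375=0.200000
k=0 src: V=0.2000
k=1 load: inc=0.200000, refl=0.200000·1.000000=0.2000; V=0.000000+0.200000+0.200000=0.4000
k=2 src: inc=0.200000, refl=0.200000·0.600000=0.1200; V=0.200000+0.200000+0.120000=0.5200
k=3 load: inc=0.120000, refl=0.120000·1.000000=0.1200; V=0.400000+0.120000+0.120000=0.6400
k=4 src: inc=0.120000, refl=0.120000·0.600000=0.0720; V=0.520000+0.120000+0.072000=0.7120
k=5 load: inc=0.072000, refl=0.072000·1.000000=0.0720; V=0.640000+0.072000+0.072000=0.7840
k=6 src: inc=0.072000, refl=0.072000·0.600000=0.0432; V=0.712000+0.072000+0.043200=0.8272
k=7 load: inc=0.043200, refl=0.043200·1.000000=0.0432; V=0.784000+0.043200+0.043200=0.8704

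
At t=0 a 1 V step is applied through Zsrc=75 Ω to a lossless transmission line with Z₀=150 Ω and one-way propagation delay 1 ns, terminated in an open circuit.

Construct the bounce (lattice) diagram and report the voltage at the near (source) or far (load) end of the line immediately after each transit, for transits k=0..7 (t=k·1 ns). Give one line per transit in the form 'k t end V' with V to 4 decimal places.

Γ_L=1.000000, Γ_S=-0.333333; launch V₁=1·150/225=0.666667
k=0 src: V=0.6667
k=1 load: inc=0.666667, refl=0.666667·1.000000=0.6667; V=0.000000+0.666667+0.666667=1.3333
k=2 src: inc=0.666667, refl=0.666667·-0.333333=-0.2222; V=0.666667+0.666667+-0.222222=1.1111
k=3 load: inc=-0.222222, refl=-0.222222·1.000000=-0.2222; V=1.333333+-0.222222+-0.222222=0.8889
k=4 src: inc=-0.222222, refl=-0.222222·-0.333333=0.0741; V=1.111111+-0.222222+0.074074=0.9630
k=5 load: inc=0.074074, refl=0.074074·1.000000=0.0741; V=0.888889+0.074074+0.074074=1.0370
k=6 src: inc=0.074074, refl=0.074074·-0.333333=-0.0247; V=0.962963+0.074074+-0.024691=1.0123
k=7 load: inc=-0.024691, refl=-0.024691·1.000000=-0.0247; V=1.037037+-0.024691+-0.024691=0.9877

0 0 source 0.6667
1 1 load 1.3333
2 2 source 1.1111
3 3 load 0.8889
4 4 source 0.9630
5 5 load 1.0370
6 6 source 1.0123
7 7 load 0.9877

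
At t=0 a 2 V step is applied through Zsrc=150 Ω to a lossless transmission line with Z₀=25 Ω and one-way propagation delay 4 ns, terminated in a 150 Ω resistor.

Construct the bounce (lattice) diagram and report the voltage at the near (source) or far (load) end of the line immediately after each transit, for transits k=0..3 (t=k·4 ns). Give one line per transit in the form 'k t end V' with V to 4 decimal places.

Γ_L=0.714286, Γ_S=0.714286; launch V₁=2·25/175=0.285714
k=0 src: V=0.2857
k=1 load: inc=0.285714, refl=0.285714·0.714286=0.2041; V=0.000000+0.285714+0.204082=0.4898
k=2 src: inc=0.204082, refl=0.204082·0.714286=0.1458; V=0.285714+0.204082+0.145773=0.6356
k=3 load: inc=0.145773, refl=0.145773·0.714286=0.1041; V=0.489796+0.145773+0.104123=0.7397

0 0 source 0.2857
1 4 load 0.4898
2 8 source 0.6356
3 12 load 0.7397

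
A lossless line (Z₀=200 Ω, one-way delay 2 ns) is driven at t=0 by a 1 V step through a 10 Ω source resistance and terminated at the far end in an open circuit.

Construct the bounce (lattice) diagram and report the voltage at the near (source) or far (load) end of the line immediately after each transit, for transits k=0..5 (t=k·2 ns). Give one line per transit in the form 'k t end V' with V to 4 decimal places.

0 0 source 0.9524
1 2 load 1.9048
2 4 source 1.0431
3 6 load 0.1814
4 8 source 0.9610
5 10 load 1.7406

Γ_L=1.000000, Γ_S=-0.904762; launch V₁=1·200/210=0.952381
k=0 src: V=0.9524
k=1 load: inc=0.952381, refl=0.952381·1.000000=0.9524; V=0.000000+0.952381+0.952381=1.9048
k=2 src: inc=0.952381, refl=0.952381·-0.904762=-0.8617; V=0.952381+0.952381+-0.861678=1.0431
k=3 load: inc=-0.861678, refl=-0.861678·1.000000=-0.8617; V=1.904762+-0.861678+-0.861678=0.1814
k=4 src: inc=-0.861678, refl=-0.861678·-0.904762=0.7796; V=1.043084+-0.861678+0.779613=0.9610
k=5 load: inc=0.779613, refl=0.779613·1.000000=0.7796; V=0.181406+0.779613+0.779613=1.7406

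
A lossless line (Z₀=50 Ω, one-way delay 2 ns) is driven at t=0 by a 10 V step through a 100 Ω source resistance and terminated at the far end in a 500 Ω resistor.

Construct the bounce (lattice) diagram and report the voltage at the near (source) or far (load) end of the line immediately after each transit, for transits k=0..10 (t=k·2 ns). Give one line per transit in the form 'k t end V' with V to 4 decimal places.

0 0 source 3.3333
1 2 load 6.0606
2 4 source 6.9697
3 6 load 7.7135
4 8 source 7.9614
5 10 load 8.1643
6 12 source 8.2319
7 14 load 8.2872
8 16 source 8.3057
9 18 load 8.3208
10 20 source 8.3258

Γ_L=0.818182, Γ_S=0.333333; launch V₁=10·50/150=3.333333
k=0 src: V=3.3333
k=1 load: inc=3.333333, refl=3.333333·0.818182=2.7273; V=0.000000+3.333333+2.727273=6.0606
k=2 src: inc=2.727273, refl=2.727273·0.333333=0.9091; V=3.333333+2.727273+0.909091=6.9697
k=3 load: inc=0.909091, refl=0.909091·0.818182=0.7438; V=6.060606+0.909091+0.743802=7.7135
k=4 src: inc=0.743802, refl=0.743802·0.333333=0.2479; V=6.969697+0.743802+0.247934=7.9614
k=5 load: inc=0.247934, refl=0.247934·0.818182=0.2029; V=7.713499+0.247934+0.202855=8.1643
k=6 src: inc=0.202855, refl=0.202855·0.333333=0.0676; V=7.961433+0.202855+0.067618=8.2319
k=7 load: inc=0.067618, refl=0.067618·0.818182=0.0553; V=8.164288+0.067618+0.055324=8.2872
k=8 src: inc=0.055324, refl=0.055324·0.333333=0.0184; V=8.231906+0.055324+0.018441=8.3057
k=9 load: inc=0.018441, refl=0.018441·0.818182=0.0151; V=8.287230+0.018441+0.015088=8.3208
k=10 src: inc=0.015088, refl=0.015088·0.333333=0.0050; V=8.305671+0.015088+0.005029=8.3258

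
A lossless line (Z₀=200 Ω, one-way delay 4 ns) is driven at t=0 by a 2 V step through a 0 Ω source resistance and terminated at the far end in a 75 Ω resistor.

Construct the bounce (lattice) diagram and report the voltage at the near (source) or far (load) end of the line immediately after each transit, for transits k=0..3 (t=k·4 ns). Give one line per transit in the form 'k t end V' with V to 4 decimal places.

Γ_L=-0.454545, Γ_S=-1.000000; launch V₁=2·200/200=2.000000
k=0 src: V=2.0000
k=1 load: inc=2.000000, refl=2.000000·-0.454545=-0.9091; V=0.000000+2.000000+-0.909091=1.0909
k=2 src: inc=-0.909091, refl=-0.909091·-1.000000=0.9091; V=2.000000+-0.909091+0.909091=2.0000
k=3 load: inc=0.909091, refl=0.909091·-0.454545=-0.4132; V=1.090909+0.909091+-0.413223=1.5868

0 0 source 2.0000
1 4 load 1.0909
2 8 source 2.0000
3 12 load 1.5868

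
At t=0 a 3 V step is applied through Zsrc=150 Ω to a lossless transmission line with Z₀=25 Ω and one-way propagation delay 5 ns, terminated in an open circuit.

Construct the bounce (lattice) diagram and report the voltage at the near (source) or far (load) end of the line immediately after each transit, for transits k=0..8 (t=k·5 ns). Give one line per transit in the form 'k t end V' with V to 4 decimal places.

Γ_L=1.000000, Γ_S=0.714286; launch V₁=3·25/175=0.428571
k=0 src: V=0.4286
k=1 load: inc=0.428571, refl=0.428571·1.000000=0.4286; V=0.000000+0.428571+0.428571=0.8571
k=2 src: inc=0.428571, refl=0.428571·0.714286=0.3061; V=0.428571+0.428571+0.306122=1.1633
k=3 load: inc=0.306122, refl=0.306122·1.000000=0.3061; V=0.857143+0.306122+0.306122=1.4694
k=4 src: inc=0.306122, refl=0.306122·0.714286=0.2187; V=1.163265+0.306122+0.218659=1.6880
k=5 load: inc=0.218659, refl=0.218659·1.000000=0.2187; V=1.469388+0.218659+0.218659=1.9067
k=6 src: inc=0.218659, refl=0.218659·0.714286=0.1562; V=1.688047+0.218659+0.156185=2.0629
k=7 load: inc=0.156185, refl=0.156185·1.000000=0.1562; V=1.906706+0.156185+0.156185=2.2191
k=8 src: inc=0.156185, refl=0.156185·0.714286=0.1116; V=2.062890+0.156185+0.111561=2.3306

0 0 source 0.4286
1 5 load 0.8571
2 10 source 1.1633
3 15 load 1.4694
4 20 source 1.6880
5 25 load 1.9067
6 30 source 2.0629
7 35 load 2.2191
8 40 source 2.3306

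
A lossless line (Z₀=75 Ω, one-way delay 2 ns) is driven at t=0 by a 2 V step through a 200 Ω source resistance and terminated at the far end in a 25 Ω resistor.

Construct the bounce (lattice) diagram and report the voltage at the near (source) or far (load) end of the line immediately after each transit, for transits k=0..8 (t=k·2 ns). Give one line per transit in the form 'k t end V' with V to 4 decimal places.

Γ_L=-0.500000, Γ_S=0.454545; launch V₁=2·75/275=0.545455
k=0 src: V=0.5455
k=1 load: inc=0.545455, refl=0.545455·-0.500000=-0.2727; V=0.000000+0.545455+-0.272727=0.2727
k=2 src: inc=-0.272727, refl=-0.272727·0.454545=-0.1240; V=0.545455+-0.272727+-0.123967=0.1488
k=3 load: inc=-0.123967, refl=-0.123967·-0.500000=0.0620; V=0.272727+-0.123967+0.061983=0.2107
k=4 src: inc=0.061983, refl=0.061983·0.454545=0.0282; V=0.148760+0.061983+0.028174=0.2389
k=5 load: inc=0.028174, refl=0.028174·-0.500000=-0.0141; V=0.210744+0.028174+-0.014087=0.2248
k=6 src: inc=-0.014087, refl=-0.014087·0.454545=-0.0064; V=0.238918+-0.014087+-0.006403=0.2184
k=7 load: inc=-0.006403, refl=-0.006403·-0.500000=0.0032; V=0.224831+-0.006403+0.003202=0.2216
k=8 src: inc=0.003202, refl=0.003202·0.454545=0.0015; V=0.218428+0.003202+0.001455=0.2231

0 0 source 0.5455
1 2 load 0.2727
2 4 source 0.1488
3 6 load 0.2107
4 8 source 0.2389
5 10 load 0.2248
6 12 source 0.2184
7 14 load 0.2216
8 16 source 0.2231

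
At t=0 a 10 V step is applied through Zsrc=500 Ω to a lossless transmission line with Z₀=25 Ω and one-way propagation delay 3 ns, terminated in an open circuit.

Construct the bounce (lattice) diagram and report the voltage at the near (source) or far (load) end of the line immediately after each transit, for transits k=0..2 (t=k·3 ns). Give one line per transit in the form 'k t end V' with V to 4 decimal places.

0 0 source 0.4762
1 3 load 0.9524
2 6 source 1.3832

Γ_L=1.000000, Γ_S=0.904762; launch V₁=10·25/525=0.476190
k=0 src: V=0.4762
k=1 load: inc=0.476190, refl=0.476190·1.000000=0.4762; V=0.000000+0.476190+0.476190=0.9524
k=2 src: inc=0.476190, refl=0.476190·0.904762=0.4308; V=0.476190+0.476190+0.430839=1.3832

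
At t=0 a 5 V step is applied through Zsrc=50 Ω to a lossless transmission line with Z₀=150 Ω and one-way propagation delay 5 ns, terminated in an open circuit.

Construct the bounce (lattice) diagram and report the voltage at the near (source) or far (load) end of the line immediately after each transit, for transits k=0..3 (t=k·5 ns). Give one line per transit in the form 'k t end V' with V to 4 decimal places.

Γ_L=1.000000, Γ_S=-0.500000; launch V₁=5·150/200=3.750000
k=0 src: V=3.7500
k=1 load: inc=3.750000, refl=3.750000·1.000000=3.7500; V=0.000000+3.750000+3.750000=7.5000
k=2 src: inc=3.750000, refl=3.750000·-0.500000=-1.8750; V=3.750000+3.750000+-1.875000=5.6250
k=3 load: inc=-1.875000, refl=-1.875000·1.000000=-1.8750; V=7.500000+-1.875000+-1.875000=3.7500

0 0 source 3.7500
1 5 load 7.5000
2 10 source 5.6250
3 15 load 3.7500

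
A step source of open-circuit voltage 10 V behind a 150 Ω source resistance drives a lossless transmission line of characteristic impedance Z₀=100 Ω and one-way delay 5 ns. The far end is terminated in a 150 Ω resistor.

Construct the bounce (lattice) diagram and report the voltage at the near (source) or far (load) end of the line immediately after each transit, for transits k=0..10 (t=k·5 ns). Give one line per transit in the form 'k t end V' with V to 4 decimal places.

0 0 source 4.0000
1 5 load 4.8000
2 10 source 4.9600
3 15 load 4.9920
4 20 source 4.9984
5 25 load 4.9997
6 30 source 4.9999
7 35 load 5.0000
8 40 source 5.0000
9 45 load 5.0000
10 50 source 5.0000

Γ_L=0.200000, Γ_S=0.200000; launch V₁=10·100/250=4.000000
k=0 src: V=4.0000
k=1 load: inc=4.000000, refl=4.000000·0.200000=0.8000; V=0.000000+4.000000+0.800000=4.8000
k=2 src: inc=0.800000, refl=0.800000·0.200000=0.1600; V=4.000000+0.800000+0.160000=4.9600
k=3 load: inc=0.160000, refl=0.160000·0.200000=0.0320; V=4.800000+0.160000+0.032000=4.9920
k=4 src: inc=0.032000, refl=0.032000·0.200000=0.0064; V=4.960000+0.032000+0.006400=4.9984
k=5 load: inc=0.006400, refl=0.006400·0.200000=0.0013; V=4.992000+0.006400+0.001280=4.9997
k=6 src: inc=0.001280, refl=0.001280·0.200000=0.0003; V=4.998400+0.001280+0.000256=4.9999
k=7 load: inc=0.000256, refl=0.000256·0.200000=0.0001; V=4.999680+0.000256+0.000051=5.0000
k=8 src: inc=0.000051, refl=0.000051·0.200000=0.0000; V=4.999936+0.000051+0.000010=5.0000
k=9 load: inc=0.000010, refl=0.000010·0.200000=0.0000; V=4.999987+0.000010+0.000002=5.0000
k=10 src: inc=0.000002, refl=0.000002·0.200000=0.0000; V=4.999997+0.000002+0.000000=5.0000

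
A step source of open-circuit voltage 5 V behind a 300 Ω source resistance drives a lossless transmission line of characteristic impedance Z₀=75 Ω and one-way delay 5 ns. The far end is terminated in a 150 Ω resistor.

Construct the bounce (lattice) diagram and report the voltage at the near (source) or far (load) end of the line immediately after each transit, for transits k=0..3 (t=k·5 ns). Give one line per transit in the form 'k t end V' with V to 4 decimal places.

0 0 source 1.0000
1 5 load 1.3333
2 10 source 1.5333
3 15 load 1.6000

Γ_L=0.333333, Γ_S=0.600000; launch V₁=5·75/375=1.000000
k=0 src: V=1.0000
k=1 load: inc=1.000000, refl=1.000000·0.333333=0.3333; V=0.000000+1.000000+0.333333=1.3333
k=2 src: inc=0.333333, refl=0.333333·0.600000=0.2000; V=1.000000+0.333333+0.200000=1.5333
k=3 load: inc=0.200000, refl=0.200000·0.333333=0.0667; V=1.333333+0.200000+0.066667=1.6000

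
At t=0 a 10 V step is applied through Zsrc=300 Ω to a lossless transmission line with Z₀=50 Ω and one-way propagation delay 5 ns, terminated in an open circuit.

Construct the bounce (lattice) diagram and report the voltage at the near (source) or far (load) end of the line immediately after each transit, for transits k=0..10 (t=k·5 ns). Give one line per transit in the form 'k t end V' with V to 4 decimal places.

Γ_L=1.000000, Γ_S=0.714286; launch V₁=10·50/350=1.428571
k=0 src: V=1.4286
k=1 load: inc=1.428571, refl=1.428571·1.000000=1.4286; V=0.000000+1.428571+1.428571=2.8571
k=2 src: inc=1.428571, refl=1.428571·0.714286=1.0204; V=1.428571+1.428571+1.020408=3.8776
k=3 load: inc=1.020408, refl=1.020408·1.000000=1.0204; V=2.857143+1.020408+1.020408=4.8980
k=4 src: inc=1.020408, refl=1.020408·0.714286=0.7289; V=3.877551+1.020408+0.728863=5.6268
k=5 load: inc=0.728863, refl=0.728863·1.000000=0.7289; V=4.897959+0.728863+0.728863=6.3557
k=6 src: inc=0.728863, refl=0.728863·0.714286=0.5206; V=5.626822+0.728863+0.520616=6.8763
k=7 load: inc=0.520616, refl=0.520616·1.000000=0.5206; V=6.355685+0.520616+0.520616=7.3969
k=8 src: inc=0.520616, refl=0.520616·0.714286=0.3719; V=6.876302+0.520616+0.371869=7.7688
k=9 load: inc=0.371869, refl=0.371869·1.000000=0.3719; V=7.396918+0.371869+0.371869=8.1407
k=10 src: inc=0.371869, refl=0.371869·0.714286=0.2656; V=7.768787+0.371869+0.265621=8.4063

0 0 source 1.4286
1 5 load 2.8571
2 10 source 3.8776
3 15 load 4.8980
4 20 source 5.6268
5 25 load 6.3557
6 30 source 6.8763
7 35 load 7.3969
8 40 source 7.7688
9 45 load 8.1407
10 50 source 8.4063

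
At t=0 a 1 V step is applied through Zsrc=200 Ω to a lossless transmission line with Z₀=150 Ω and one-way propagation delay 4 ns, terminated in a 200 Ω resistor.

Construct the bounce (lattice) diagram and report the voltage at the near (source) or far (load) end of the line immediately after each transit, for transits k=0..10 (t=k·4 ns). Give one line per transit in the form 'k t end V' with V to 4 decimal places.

0 0 source 0.4286
1 4 load 0.4898
2 8 source 0.4985
3 12 load 0.4998
4 16 source 0.5000
5 20 load 0.5000
6 24 source 0.5000
7 28 load 0.5000
8 32 source 0.5000
9 36 load 0.5000
10 40 source 0.5000

Γ_L=0.142857, Γ_S=0.142857; launch V₁=1·150/350=0.428571
k=0 src: V=0.4286
k=1 load: inc=0.428571, refl=0.428571·0.142857=0.0612; V=0.000000+0.428571+0.061224=0.4898
k=2 src: inc=0.061224, refl=0.061224·0.142857=0.0087; V=0.428571+0.061224+0.008746=0.4985
k=3 load: inc=0.008746, refl=0.008746·0.142857=0.0012; V=0.489796+0.008746+0.001249=0.4998
k=4 src: inc=0.001249, refl=0.001249·0.142857=0.0002; V=0.498542+0.001249+0.000178=0.5000
k=5 load: inc=0.000178, refl=0.000178·0.142857=0.0000; V=0.499792+0.000178+0.000025=0.5000
k=6 src: inc=0.000025, refl=0.000025·0.142857=0.0000; V=0.499970+0.000025+0.000004=0.5000
k=7 load: inc=0.000004, refl=0.000004·0.142857=0.0000; V=0.499996+0.000004+0.000001=0.5000
k=8 src: inc=0.000001, refl=0.000001·0.142857=0.0000; V=0.499999+0.000001+0.000000=0.5000
k=9 load: inc=0.000000, refl=0.000000·0.142857=0.0000; V=0.500000+0.000000+0.000000=0.5000
k=10 src: inc=0.000000, refl=0.000000·0.142857=0.0000; V=0.500000+0.000000+0.000000=0.5000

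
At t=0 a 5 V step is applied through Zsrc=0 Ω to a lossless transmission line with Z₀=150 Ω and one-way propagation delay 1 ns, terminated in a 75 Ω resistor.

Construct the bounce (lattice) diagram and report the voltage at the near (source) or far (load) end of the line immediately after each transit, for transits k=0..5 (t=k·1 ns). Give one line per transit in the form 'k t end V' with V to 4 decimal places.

0 0 source 5.0000
1 1 load 3.3333
2 2 source 5.0000
3 3 load 4.4444
4 4 source 5.0000
5 5 load 4.8148

Γ_L=-0.333333, Γ_S=-1.000000; launch V₁=5·150/150=5.000000
k=0 src: V=5.0000
k=1 load: inc=5.000000, refl=5.000000·-0.333333=-1.6667; V=0.000000+5.000000+-1.666667=3.3333
k=2 src: inc=-1.666667, refl=-1.666667·-1.000000=1.6667; V=5.000000+-1.666667+1.666667=5.0000
k=3 load: inc=1.666667, refl=1.666667·-0.333333=-0.5556; V=3.333333+1.666667+-0.555556=4.4444
k=4 src: inc=-0.555556, refl=-0.555556·-1.000000=0.5556; V=5.000000+-0.555556+0.555556=5.0000
k=5 load: inc=0.555556, refl=0.555556·-0.333333=-0.1852; V=4.444444+0.555556+-0.185185=4.8148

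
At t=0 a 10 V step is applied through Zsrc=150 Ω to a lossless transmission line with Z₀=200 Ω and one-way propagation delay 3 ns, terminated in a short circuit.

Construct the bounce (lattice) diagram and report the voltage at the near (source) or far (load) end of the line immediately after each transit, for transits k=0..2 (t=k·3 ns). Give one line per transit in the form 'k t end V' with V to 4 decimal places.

Γ_L=-1.000000, Γ_S=-0.142857; launch V₁=10·200/350=5.714286
k=0 src: V=5.7143
k=1 load: inc=5.714286, refl=5.714286·-1.000000=-5.7143; V=0.000000+5.714286+-5.714286=0.0000
k=2 src: inc=-5.714286, refl=-5.714286·-0.142857=0.8163; V=5.714286+-5.714286+0.816327=0.8163

0 0 source 5.7143
1 3 load 0.0000
2 6 source 0.8163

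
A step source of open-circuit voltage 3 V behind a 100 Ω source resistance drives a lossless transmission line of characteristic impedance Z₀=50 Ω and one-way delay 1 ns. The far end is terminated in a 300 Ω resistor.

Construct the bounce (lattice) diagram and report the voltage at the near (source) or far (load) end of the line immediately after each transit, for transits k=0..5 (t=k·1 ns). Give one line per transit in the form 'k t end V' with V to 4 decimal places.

Γ_L=0.714286, Γ_S=0.333333; launch V₁=3·50/150=1.000000
k=0 src: V=1.0000
k=1 load: inc=1.000000, refl=1.000000·0.714286=0.7143; V=0.000000+1.000000+0.714286=1.7143
k=2 src: inc=0.714286, refl=0.714286·0.333333=0.2381; V=1.000000+0.714286+0.238095=1.9524
k=3 load: inc=0.238095, refl=0.238095·0.714286=0.1701; V=1.714286+0.238095+0.170068=2.1224
k=4 src: inc=0.170068, refl=0.170068·0.333333=0.0567; V=1.952381+0.170068+0.056689=2.1791
k=5 load: inc=0.056689, refl=0.056689·0.714286=0.0405; V=2.122449+0.056689+0.040492=2.2196

0 0 source 1.0000
1 1 load 1.7143
2 2 source 1.9524
3 3 load 2.1224
4 4 source 2.1791
5 5 load 2.2196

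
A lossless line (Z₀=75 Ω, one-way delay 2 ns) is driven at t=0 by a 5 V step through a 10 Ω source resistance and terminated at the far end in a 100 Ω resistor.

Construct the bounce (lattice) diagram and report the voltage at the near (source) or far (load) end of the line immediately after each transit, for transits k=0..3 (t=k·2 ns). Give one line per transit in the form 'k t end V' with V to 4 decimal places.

Γ_L=0.142857, Γ_S=-0.764706; launch V₁=5·75/85=4.411765
k=0 src: V=4.4118
k=1 load: inc=4.411765, refl=4.411765·0.142857=0.6303; V=0.000000+4.411765+0.630252=5.0420
k=2 src: inc=0.630252, refl=0.630252·-0.764706=-0.4820; V=4.411765+0.630252+-0.481957=4.5601
k=3 load: inc=-0.481957, refl=-0.481957·0.142857=-0.0689; V=5.042017+-0.481957+-0.068851=4.4912

0 0 source 4.4118
1 2 load 5.0420
2 4 source 4.5601
3 6 load 4.4912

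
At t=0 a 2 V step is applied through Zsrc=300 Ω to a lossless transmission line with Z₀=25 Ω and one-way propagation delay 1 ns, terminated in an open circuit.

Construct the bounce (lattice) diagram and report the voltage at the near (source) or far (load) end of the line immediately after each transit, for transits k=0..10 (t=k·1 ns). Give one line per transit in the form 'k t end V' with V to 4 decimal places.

Γ_L=1.000000, Γ_S=0.846154; launch V₁=2·25/325=0.153846
k=0 src: V=0.1538
k=1 load: inc=0.153846, refl=0.153846·1.000000=0.1538; V=0.000000+0.153846+0.153846=0.3077
k=2 src: inc=0.153846, refl=0.153846·0.846154=0.1302; V=0.153846+0.153846+0.130178=0.4379
k=3 load: inc=0.130178, refl=0.130178·1.000000=0.1302; V=0.307692+0.130178+0.130178=0.5680
k=4 src: inc=0.130178, refl=0.130178·0.846154=0.1102; V=0.437870+0.130178+0.110150=0.6782
k=5 load: inc=0.110150, refl=0.110150·1.000000=0.1102; V=0.568047+0.110150+0.110150=0.7883
k=6 src: inc=0.110150, refl=0.110150·0.846154=0.0932; V=0.678198+0.110150+0.093204=0.8816
k=7 load: inc=0.093204, refl=0.093204·1.000000=0.0932; V=0.788348+0.093204+0.093204=0.9748
k=8 src: inc=0.093204, refl=0.093204·0.846154=0.0789; V=0.881552+0.093204+0.078865=1.0536
k=9 load: inc=0.078865, refl=0.078865·1.000000=0.0789; V=0.974756+0.078865+0.078865=1.1325
k=10 src: inc=0.078865, refl=0.078865·0.846154=0.0667; V=1.053621+0.078865+0.066732=1.1992

0 0 source 0.1538
1 1 load 0.3077
2 2 source 0.4379
3 3 load 0.5680
4 4 source 0.6782
5 5 load 0.7883
6 6 source 0.8816
7 7 load 0.9748
8 8 source 1.0536
9 9 load 1.1325
10 10 source 1.1992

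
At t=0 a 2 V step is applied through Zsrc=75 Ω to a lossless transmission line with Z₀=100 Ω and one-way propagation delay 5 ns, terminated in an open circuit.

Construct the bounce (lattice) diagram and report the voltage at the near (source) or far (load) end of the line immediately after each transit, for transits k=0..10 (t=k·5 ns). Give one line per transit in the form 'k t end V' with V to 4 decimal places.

Γ_L=1.000000, Γ_S=-0.142857; launch V₁=2·100/175=1.142857
k=0 src: V=1.1429
k=1 load: inc=1.142857, refl=1.142857·1.000000=1.1429; V=0.000000+1.142857+1.142857=2.2857
k=2 src: inc=1.142857, refl=1.142857·-0.142857=-0.1633; V=1.142857+1.142857+-0.163265=2.1224
k=3 load: inc=-0.163265, refl=-0.163265·1.000000=-0.1633; V=2.285714+-0.163265+-0.163265=1.9592
k=4 src: inc=-0.163265, refl=-0.163265·-0.142857=0.0233; V=2.122449+-0.163265+0.023324=1.9825
k=5 load: inc=0.023324, refl=0.023324·1.000000=0.0233; V=1.959184+0.023324+0.023324=2.0058
k=6 src: inc=0.023324, refl=0.023324·-0.142857=-0.0033; V=1.982507+0.023324+-0.003332=2.0025
k=7 load: inc=-0.003332, refl=-0.003332·1.000000=-0.0033; V=2.005831+-0.003332+-0.003332=1.9992
k=8 src: inc=-0.003332, refl=-0.003332·-0.142857=0.0005; V=2.002499+-0.003332+0.000476=1.9996
k=9 load: inc=0.000476, refl=0.000476·1.000000=0.0005; V=1.999167+0.000476+0.000476=2.0001
k=10 src: inc=0.000476, refl=0.000476·-0.142857=-0.0001; V=1.999643+0.000476+-0.000068=2.0001

0 0 source 1.1429
1 5 load 2.2857
2 10 source 2.1224
3 15 load 1.9592
4 20 source 1.9825
5 25 load 2.0058
6 30 source 2.0025
7 35 load 1.9992
8 40 source 1.9996
9 45 load 2.0001
10 50 source 2.0001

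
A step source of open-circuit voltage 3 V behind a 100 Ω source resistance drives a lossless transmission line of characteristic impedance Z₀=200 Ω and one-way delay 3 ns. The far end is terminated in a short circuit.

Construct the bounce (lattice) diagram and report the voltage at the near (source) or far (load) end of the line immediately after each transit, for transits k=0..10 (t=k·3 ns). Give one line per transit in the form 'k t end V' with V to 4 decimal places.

0 0 source 2.0000
1 3 load 0.0000
2 6 source 0.6667
3 9 load 0.0000
4 12 source 0.2222
5 15 load 0.0000
6 18 source 0.0741
7 21 load 0.0000
8 24 source 0.0247
9 27 load 0.0000
10 30 source 0.0082

Γ_L=-1.000000, Γ_S=-0.333333; launch V₁=3·200/300=2.000000
k=0 src: V=2.0000
k=1 load: inc=2.000000, refl=2.000000·-1.000000=-2.0000; V=0.000000+2.000000+-2.000000=0.0000
k=2 src: inc=-2.000000, refl=-2.000000·-0.333333=0.6667; V=2.000000+-2.000000+0.666667=0.6667
k=3 load: inc=0.666667, refl=0.666667·-1.000000=-0.6667; V=0.000000+0.666667+-0.666667=0.0000
k=4 src: inc=-0.666667, refl=-0.666667·-0.333333=0.2222; V=0.666667+-0.666667+0.222222=0.2222
k=5 load: inc=0.222222, refl=0.222222·-1.000000=-0.2222; V=0.000000+0.222222+-0.222222=0.0000
k=6 src: inc=-0.222222, refl=-0.222222·-0.333333=0.0741; V=0.222222+-0.222222+0.074074=0.0741
k=7 load: inc=0.074074, refl=0.074074·-1.000000=-0.0741; V=0.000000+0.074074+-0.074074=0.0000
k=8 src: inc=-0.074074, refl=-0.074074·-0.333333=0.0247; V=0.074074+-0.074074+0.024691=0.0247
k=9 load: inc=0.024691, refl=0.024691·-1.000000=-0.0247; V=0.000000+0.024691+-0.024691=0.0000
k=10 src: inc=-0.024691, refl=-0.024691·-0.333333=0.0082; V=0.024691+-0.024691+0.008230=0.0082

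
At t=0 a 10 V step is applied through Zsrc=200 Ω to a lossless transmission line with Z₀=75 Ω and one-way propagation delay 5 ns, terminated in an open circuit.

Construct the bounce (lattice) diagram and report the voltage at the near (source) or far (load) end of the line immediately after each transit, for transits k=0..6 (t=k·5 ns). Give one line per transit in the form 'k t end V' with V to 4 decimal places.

0 0 source 2.7273
1 5 load 5.4545
2 10 source 6.6942
3 15 load 7.9339
4 20 source 8.4974
5 25 load 9.0609
6 30 source 9.3170

Γ_L=1.000000, Γ_S=0.454545; launch V₁=10·75/275=2.727273
k=0 src: V=2.7273
k=1 load: inc=2.727273, refl=2.727273·1.000000=2.7273; V=0.000000+2.727273+2.727273=5.4545
k=2 src: inc=2.727273, refl=2.727273·0.454545=1.2397; V=2.727273+2.727273+1.239669=6.6942
k=3 load: inc=1.239669, refl=1.239669·1.000000=1.2397; V=5.454545+1.239669+1.239669=7.9339
k=4 src: inc=1.239669, refl=1.239669·0.454545=0.5635; V=6.694215+1.239669+0.563486=8.4974
k=5 load: inc=0.563486, refl=0.563486·1.000000=0.5635; V=7.933884+0.563486+0.563486=9.0609
k=6 src: inc=0.563486, refl=0.563486·0.454545=0.2561; V=8.497370+0.563486+0.256130=9.3170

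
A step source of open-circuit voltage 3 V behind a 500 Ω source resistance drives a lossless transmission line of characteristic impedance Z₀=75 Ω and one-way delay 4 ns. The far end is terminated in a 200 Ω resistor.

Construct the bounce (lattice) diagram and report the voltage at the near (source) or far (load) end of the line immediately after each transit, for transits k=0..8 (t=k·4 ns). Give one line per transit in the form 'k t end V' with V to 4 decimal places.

Γ_L=0.454545, Γ_S=0.739130; launch V₁=3·75/575=0.391304
k=0 src: V=0.3913
k=1 load: inc=0.391304, refl=0.391304·0.454545=0.1779; V=0.000000+0.391304+0.177866=0.5692
k=2 src: inc=0.177866, refl=0.177866·0.739130=0.1315; V=0.391304+0.177866+0.131466=0.7006
k=3 load: inc=0.131466, refl=0.131466·0.454545=0.0598; V=0.569170+0.131466+0.059757=0.7604
k=4 src: inc=0.059757, refl=0.059757·0.739130=0.0442; V=0.700636+0.059757+0.044168=0.8046
k=5 load: inc=0.044168, refl=0.044168·0.454545=0.0201; V=0.760393+0.044168+0.020077=0.8246
k=6 src: inc=0.020077, refl=0.020077·0.739130=0.0148; V=0.804561+0.020077+0.014839=0.8395
k=7 load: inc=0.014839, refl=0.014839·0.454545=0.0067; V=0.824638+0.014839+0.006745=0.8462
k=8 src: inc=0.006745, refl=0.006745·0.739130=0.0050; V=0.839477+0.006745+0.004985=0.8512

0 0 source 0.3913
1 4 load 0.5692
2 8 source 0.7006
3 12 load 0.7604
4 16 source 0.8046
5 20 load 0.8246
6 24 source 0.8395
7 28 load 0.8462
8 32 source 0.8512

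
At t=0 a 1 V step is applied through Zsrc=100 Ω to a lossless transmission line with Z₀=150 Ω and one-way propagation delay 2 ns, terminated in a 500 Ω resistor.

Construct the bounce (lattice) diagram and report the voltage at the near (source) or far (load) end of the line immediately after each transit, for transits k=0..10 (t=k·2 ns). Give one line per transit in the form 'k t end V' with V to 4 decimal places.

0 0 source 0.6000
1 2 load 0.9231
2 4 source 0.8585
3 6 load 0.8237
4 8 source 0.8306
5 10 load 0.8344
6 12 source 0.8336
7 14 load 0.8332
8 16 source 0.8333
9 18 load 0.8333
10 20 source 0.8333

Γ_L=0.538462, Γ_S=-0.200000; launch V₁=1·150/250=0.600000
k=0 src: V=0.6000
k=1 load: inc=0.600000, refl=0.600000·0.538462=0.3231; V=0.000000+0.600000+0.323077=0.9231
k=2 src: inc=0.323077, refl=0.323077·-0.200000=-0.0646; V=0.600000+0.323077+-0.064615=0.8585
k=3 load: inc=-0.064615, refl=-0.064615·0.538462=-0.0348; V=0.923077+-0.064615+-0.034793=0.8237
k=4 src: inc=-0.034793, refl=-0.034793·-0.200000=0.0070; V=0.858462+-0.034793+0.006959=0.8306
k=5 load: inc=0.006959, refl=0.006959·0.538462=0.0037; V=0.823669+0.006959+0.003747=0.8344
k=6 src: inc=0.003747, refl=0.003747·-0.200000=-0.0007; V=0.830627+0.003747+-0.000749=0.8336
k=7 load: inc=-0.000749, refl=-0.000749·0.538462=-0.0004; V=0.834374+-0.000749+-0.000404=0.8332
k=8 src: inc=-0.000404, refl=-0.000404·-0.200000=0.0001; V=0.833625+-0.000404+0.000081=0.8333
k=9 load: inc=0.000081, refl=0.000081·0.538462=0.0000; V=0.833221+0.000081+0.000043=0.8333
k=10 src: inc=0.000043, refl=0.000043·-0.200000=-0.0000; V=0.833302+0.000043+-0.000009=0.8333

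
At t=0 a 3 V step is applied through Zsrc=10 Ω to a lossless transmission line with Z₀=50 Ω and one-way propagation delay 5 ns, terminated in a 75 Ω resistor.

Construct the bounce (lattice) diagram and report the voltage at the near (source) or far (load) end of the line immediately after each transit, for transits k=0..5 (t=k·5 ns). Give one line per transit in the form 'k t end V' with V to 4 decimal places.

0 0 source 2.5000
1 5 load 3.0000
2 10 source 2.6667
3 15 load 2.6000
4 20 source 2.6444
5 25 load 2.6533

Γ_L=0.200000, Γ_S=-0.666667; launch V₁=3·50/60=2.500000
k=0 src: V=2.5000
k=1 load: inc=2.500000, refl=2.500000·0.200000=0.5000; V=0.000000+2.500000+0.500000=3.0000
k=2 src: inc=0.500000, refl=0.500000·-0.666667=-0.3333; V=2.500000+0.500000+-0.333333=2.6667
k=3 load: inc=-0.333333, refl=-0.333333·0.200000=-0.0667; V=3.000000+-0.333333+-0.066667=2.6000
k=4 src: inc=-0.066667, refl=-0.066667·-0.666667=0.0444; V=2.666667+-0.066667+0.044444=2.6444
k=5 load: inc=0.044444, refl=0.044444·0.200000=0.0089; V=2.600000+0.044444+0.008889=2.6533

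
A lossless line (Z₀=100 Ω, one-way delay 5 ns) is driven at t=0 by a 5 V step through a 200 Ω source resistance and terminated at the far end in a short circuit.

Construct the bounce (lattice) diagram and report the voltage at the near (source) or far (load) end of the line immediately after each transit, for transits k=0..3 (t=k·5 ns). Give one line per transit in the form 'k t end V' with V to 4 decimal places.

0 0 source 1.6667
1 5 load 0.0000
2 10 source -0.5556
3 15 load 0.0000

Γ_L=-1.000000, Γ_S=0.333333; launch V₁=5·100/300=1.666667
k=0 src: V=1.6667
k=1 load: inc=1.666667, refl=1.666667·-1.000000=-1.6667; V=0.000000+1.666667+-1.666667=0.0000
k=2 src: inc=-1.666667, refl=-1.666667·0.333333=-0.5556; V=1.666667+-1.666667+-0.555556=-0.5556
k=3 load: inc=-0.555556, refl=-0.555556·-1.000000=0.5556; V=0.000000+-0.555556+0.555556=0.0000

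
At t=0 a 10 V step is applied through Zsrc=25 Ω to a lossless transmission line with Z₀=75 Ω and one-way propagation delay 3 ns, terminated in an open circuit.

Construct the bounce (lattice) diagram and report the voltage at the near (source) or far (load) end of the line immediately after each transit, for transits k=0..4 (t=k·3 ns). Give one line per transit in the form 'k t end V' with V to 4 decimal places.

0 0 source 7.5000
1 3 load 15.0000
2 6 source 11.2500
3 9 load 7.5000
4 12 source 9.3750

Γ_L=1.000000, Γ_S=-0.500000; launch V₁=10·75/100=7.500000
k=0 src: V=7.5000
k=1 load: inc=7.500000, refl=7.500000·1.000000=7.5000; V=0.000000+7.500000+7.500000=15.0000
k=2 src: inc=7.500000, refl=7.500000·-0.500000=-3.7500; V=7.500000+7.500000+-3.750000=11.2500
k=3 load: inc=-3.750000, refl=-3.750000·1.000000=-3.7500; V=15.000000+-3.750000+-3.750000=7.5000
k=4 src: inc=-3.750000, refl=-3.750000·-0.500000=1.8750; V=11.250000+-3.750000+1.875000=9.3750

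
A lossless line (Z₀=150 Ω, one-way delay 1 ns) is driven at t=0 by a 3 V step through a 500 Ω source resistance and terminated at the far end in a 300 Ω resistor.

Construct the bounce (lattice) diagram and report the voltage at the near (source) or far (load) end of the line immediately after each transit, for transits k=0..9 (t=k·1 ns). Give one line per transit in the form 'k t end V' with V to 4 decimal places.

0 0 source 0.6923
1 1 load 0.9231
2 2 source 1.0473
3 3 load 1.0888
4 4 source 1.1111
5 5 load 1.1185
6 6 source 1.1225
7 7 load 1.1238
8 8 source 1.1246
9 9 load 1.1248

Γ_L=0.333333, Γ_S=0.538462; launch V₁=3·150/650=0.692308
k=0 src: V=0.6923
k=1 load: inc=0.692308, refl=0.692308·0.333333=0.2308; V=0.000000+0.692308+0.230769=0.9231
k=2 src: inc=0.230769, refl=0.230769·0.538462=0.1243; V=0.692308+0.230769+0.124260=1.0473
k=3 load: inc=0.124260, refl=0.124260·0.333333=0.0414; V=0.923077+0.124260+0.041420=1.0888
k=4 src: inc=0.041420, refl=0.041420·0.538462=0.0223; V=1.047337+0.041420+0.022303=1.1111
k=5 load: inc=0.022303, refl=0.022303·0.333333=0.0074; V=1.088757+0.022303+0.007434=1.1185
k=6 src: inc=0.007434, refl=0.007434·0.538462=0.0040; V=1.111061+0.007434+0.004003=1.1225
k=7 load: inc=0.004003, refl=0.004003·0.333333=0.0013; V=1.118495+0.004003+0.001334=1.1238
k=8 src: inc=0.001334, refl=0.001334·0.538462=0.0007; V=1.122498+0.001334+0.000719=1.1246
k=9 load: inc=0.000719, refl=0.000719·0.333333=0.0002; V=1.123832+0.000719+0.000240=1.1248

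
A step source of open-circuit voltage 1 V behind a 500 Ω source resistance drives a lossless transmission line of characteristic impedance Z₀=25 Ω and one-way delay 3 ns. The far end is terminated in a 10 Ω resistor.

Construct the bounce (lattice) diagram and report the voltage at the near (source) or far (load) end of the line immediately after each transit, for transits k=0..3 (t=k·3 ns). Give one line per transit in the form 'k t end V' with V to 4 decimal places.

0 0 source 0.0476
1 3 load 0.0272
2 6 source 0.0087
3 9 load 0.0167

Γ_L=-0.428571, Γ_S=0.904762; launch V₁=1·25/525=0.047619
k=0 src: V=0.0476
k=1 load: inc=0.047619, refl=0.047619·-0.428571=-0.0204; V=0.000000+0.047619+-0.020408=0.0272
k=2 src: inc=-0.020408, refl=-0.020408·0.904762=-0.0185; V=0.047619+-0.020408+-0.018465=0.0087
k=3 load: inc=-0.018465, refl=-0.018465·-0.428571=0.0079; V=0.027211+-0.018465+0.007913=0.0167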